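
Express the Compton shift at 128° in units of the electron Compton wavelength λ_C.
1.6157 λ_C

The Compton shift formula is:
Δλ = λ_C(1 - cos θ)

Dividing both sides by λ_C:
Δλ/λ_C = 1 - cos θ

For θ = 128°:
Δλ/λ_C = 1 - cos(128°)
Δλ/λ_C = 1 - -0.6157
Δλ/λ_C = 1.6157

This means the shift is 1.6157 × λ_C = 3.9201 pm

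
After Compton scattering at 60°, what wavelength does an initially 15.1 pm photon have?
16.3132 pm

Using the Compton formula: λ' = λ + λ_C(1 − cos θ)

For θ = 60°, cos θ = 1/2 (exact) = 0.5000, so:
1 − cos 60° = 1 − (1/2) = 0.5000

Δλ = λ_C × 0.5000 = 2.4263 × 0.5000 = 1.2132 pm

λ' = 15.1 + 1.2132 = 16.3132 pm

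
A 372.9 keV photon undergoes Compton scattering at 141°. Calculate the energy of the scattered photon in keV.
162.3516 keV

First convert energy to wavelength:
λ = hc/E, with hc ≈ 1239.842 keV·pm (i.e. 1239.842 eV·nm)

For E = 372.9 keV = 372900 eV:
λ = 1239.842 keV·pm / 372.9 keV
λ = 3.3249 pm

Calculate the Compton shift:
Δλ = λ_C(1 - cos(141°)) = 2.4263 × 1.7771
Δλ = 4.3119 pm

Final wavelength:
λ' = 3.3249 + 4.3119 = 7.6368 pm

Final energy:
E' = hc/λ' = 1239.842 / 7.6368 = 162.3516 keV

(Intermediate values are shown rounded; full precision is carried through to the final answer.)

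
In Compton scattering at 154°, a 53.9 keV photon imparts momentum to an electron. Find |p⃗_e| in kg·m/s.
5.1463e-23 kg·m/s

The electron is initially at rest, so by conservation of momentum:
p⃗_e = p⃗₀ − p⃗'  (incident photon momentum minus scattered photon momentum)

Photon momentum magnitudes (p = h/λ = E/c):
λ₀ = hc/E₀ = 23.0026 pm → p₀ = h/λ₀ = 2.8806e-23 kg·m/s
Δλ = λ_C(1 − cos 154°) = 4.6071 pm
λ' = 27.6097 pm → p' = h/λ' = 2.3999e-23 kg·m/s

The scattered photon makes angle θ = 154° with the incident direction, so by the law of cosines:
|p⃗_e|² = p₀² + p'² − 2p₀p'cos θ
|p⃗_e|² = (2.8806e-23)² + (2.3999e-23)² − 2·2.8806e-23·2.3999e-23·cos(154°)
|p⃗_e| = 5.1463e-23 kg·m/s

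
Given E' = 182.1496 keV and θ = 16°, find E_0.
184.7000 keV

Convert final energy to wavelength (hc ≈ 1239.842 keV·pm):
λ' = hc/E' = 1239.842 / 182.1496 = 6.8067 pm

Calculate the Compton shift:
Δλ = λ_C(1 - cos(16°))
Δλ = 2.4263 × (1 - cos(16°))
Δλ = 0.0940 pm

Initial wavelength:
λ = λ' - Δλ = 6.8067 - 0.0940 = 6.7127 pm

Initial energy:
E = hc/λ = 1239.842 / 6.7127 = 184.7000 keV

(Intermediate values are shown rounded; full precision is carried through to the final answer.)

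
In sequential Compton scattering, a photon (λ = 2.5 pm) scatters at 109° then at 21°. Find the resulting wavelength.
5.8774 pm

Apply Compton shift twice:

First scattering at θ₁ = 109°:
Δλ₁ = λ_C(1 - cos(109°))
Δλ₁ = 2.4263 × 1.3256
Δλ₁ = 3.2162 pm

After first scattering:
λ₁ = 2.5 + 3.2162 = 5.7162 pm

Second scattering at θ₂ = 21°:
Δλ₂ = λ_C(1 - cos(21°))
Δλ₂ = 2.4263 × 0.0664
Δλ₂ = 0.1612 pm

Final wavelength:
λ₂ = 5.7162 + 0.1612 = 5.8774 pm

Total shift: Δλ_total = 3.2162 + 0.1612 = 3.3774 pm

(Intermediate values are shown rounded; full precision is carried through to the final answer.)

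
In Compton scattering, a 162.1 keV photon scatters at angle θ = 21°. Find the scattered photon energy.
158.7551 keV

First convert energy to wavelength:
λ = hc/E, with hc ≈ 1239.842 keV·pm (i.e. 1239.842 eV·nm)

For E = 162.1 keV = 162100 eV:
λ = 1239.842 keV·pm / 162.1 keV
λ = 7.6486 pm

Calculate the Compton shift:
Δλ = λ_C(1 - cos(21°)) = 2.4263 × 0.0664
Δλ = 0.1612 pm

Final wavelength:
λ' = 7.6486 + 0.1612 = 7.8098 pm

Final energy:
E' = hc/λ' = 1239.842 / 7.8098 = 158.7551 keV

(Intermediate values are shown rounded; full precision is carried through to the final answer.)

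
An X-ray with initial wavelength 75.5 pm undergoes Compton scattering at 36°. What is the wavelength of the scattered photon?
75.9634 pm

Using the Compton scattering formula:
λ' = λ + Δλ = λ + λ_C(1 - cos θ)

Given:
- Initial wavelength λ = 75.5 pm
- Scattering angle θ = 36°
- Compton wavelength λ_C ≈ 2.4263 pm

Calculate the shift:
Δλ = 2.4263 × (1 - cos(36°))
Δλ = 2.4263 × 0.1910
Δλ = 0.4634 pm

Final wavelength:
λ' = 75.5 + 0.4634 = 75.9634 pm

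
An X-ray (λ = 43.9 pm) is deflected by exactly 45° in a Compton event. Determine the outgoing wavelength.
44.6106 pm

Using the Compton formula: λ' = λ + λ_C(1 − cos θ)

For θ = 45°, cos θ = √2/2 (exact) ≈ 0.7071, so:
1 − cos 45° = 1 − (√2/2) ≈ 0.2929

Δλ = λ_C × 0.2929 = 2.4263 × 0.2929 = 0.7106 pm

λ' = 43.9 + 0.7106 = 44.6106 pm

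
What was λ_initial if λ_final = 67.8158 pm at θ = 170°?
63.0000 pm

From λ' = λ + Δλ, we have λ = λ' - Δλ

First calculate the Compton shift:
Δλ = λ_C(1 - cos θ)
Δλ = 2.4263 × (1 - cos(170°))
Δλ = 2.4263 × 1.9848
Δλ = 4.8158 pm

Initial wavelength:
λ = λ' - Δλ
λ = 67.8158 - 4.8158
λ = 63.0000 pm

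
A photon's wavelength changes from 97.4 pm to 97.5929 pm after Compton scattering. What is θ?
23.00°

First find the wavelength shift:
Δλ = λ' - λ = 97.5929 - 97.4 = 0.1929 pm

Using Δλ = λ_C(1 - cos θ), with λ_C = h/(m_e·c) ≈ 2.42631024 pm:
cos θ = 1 - Δλ/λ_C
cos θ = 1 - 0.1929/2.42631024
cos θ = 0.920497

θ = arccos(0.920497)
θ = 23.00°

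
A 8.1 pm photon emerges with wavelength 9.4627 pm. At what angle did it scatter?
64.00°

First find the wavelength shift:
Δλ = λ' - λ = 9.4627 - 8.1 = 1.3627 pm

Using Δλ = λ_C(1 - cos θ), with λ_C = h/(m_e·c) ≈ 2.42631024 pm:
cos θ = 1 - Δλ/λ_C
cos θ = 1 - 1.3627/2.42631024
cos θ = 0.438365

θ = arccos(0.438365)
θ = 64.00°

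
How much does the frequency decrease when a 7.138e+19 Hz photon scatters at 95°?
2.754e+19 Hz (decrease)

Convert frequency to wavelength (c = 299792458 m/s):
λ₀ = c/f₀ = 299792458/7.138e+19 = 4.1999504e-12 m = 4.2000 pm

Calculate Compton shift:
Δλ = λ_C(1 - cos(95°)) = 2.6378 pm

Final wavelength:
λ' = λ₀ + Δλ = 4.2000 + 2.6378 = 6.8377 pm

Final frequency:
f' = c/λ' = 299792458/6.8377275e-12 = 4.3843873e+19 Hz

Frequency shift (decrease):
Δf = f₀ - f' = 7.138e+19 - 4.3843873e+19 = 2.754e+19 Hz

(Intermediate values are shown rounded; full precision is carried through to the final answer.)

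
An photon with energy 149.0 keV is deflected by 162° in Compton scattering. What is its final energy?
94.9710 keV

First convert energy to wavelength:
λ = hc/E, with hc ≈ 1239.842 keV·pm (i.e. 1239.842 eV·nm)

For E = 149.0 keV = 149000 eV:
λ = 1239.842 keV·pm / 149.0 keV
λ = 8.3211 pm

Calculate the Compton shift:
Δλ = λ_C(1 - cos(162°)) = 2.4263 × 1.9511
Δλ = 4.7339 pm

Final wavelength:
λ' = 8.3211 + 4.7339 = 13.0550 pm

Final energy:
E' = hc/λ' = 1239.842 / 13.0550 = 94.9710 keV

(Intermediate values are shown rounded; full precision is carried through to the final answer.)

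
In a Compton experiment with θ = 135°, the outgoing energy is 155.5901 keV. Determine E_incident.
324.0000 keV

Convert final energy to wavelength (hc ≈ 1239.842 keV·pm):
λ' = hc/E' = 1239.842 / 155.5901 = 7.9686 pm

Calculate the Compton shift:
Δλ = λ_C(1 - cos(135°))
Δλ = 2.4263 × (1 - cos(135°))
Δλ = 4.1420 pm

Initial wavelength:
λ = λ' - Δλ = 7.9686 - 4.1420 = 3.8267 pm

Initial energy:
E = hc/λ = 1239.842 / 3.8267 = 324.0000 keV

(Intermediate values are shown rounded; full precision is carried through to the final answer.)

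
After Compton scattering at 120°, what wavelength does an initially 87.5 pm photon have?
91.1395 pm

Using the Compton formula: λ' = λ + λ_C(1 − cos θ)

For θ = 120°, cos θ = -1/2 (exact) = -0.5000, so:
1 − cos 120° = 1 − (-1/2) = 1.5000

Δλ = λ_C × 1.5000 = 2.4263 × 1.5000 = 3.6395 pm

λ' = 87.5 + 3.6395 = 91.1395 pm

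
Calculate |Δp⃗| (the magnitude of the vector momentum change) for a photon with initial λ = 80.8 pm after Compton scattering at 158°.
1.5660e-23 kg·m/s

Photon momentum magnitude is p = h/λ.

Initial momentum:
p₀ = h/λ = 6.6261e-34/8.0800e-11 = 8.2006e-24 kg·m/s

After scattering:
λ' = λ + Δλ = 80.8 + 4.6759 = 85.4759 pm
p' = h/λ' = 6.6261e-34/8.5476e-11 = 7.7520e-24 kg·m/s

Momentum is a vector; the scattered photon's direction makes angle θ = 158° with the incident direction. The magnitude of the vector change Δp⃗ = p⃗₀ − p⃗' is found from the law of cosines:
|Δp⃗|² = p₀² + p'² − 2p₀p'cos θ
|Δp⃗|² = (8.2006e-24)² + (7.7520e-24)² − 2·8.2006e-24·7.7520e-24·cos(158°)
|Δp⃗| = 1.5660e-23 kg·m/s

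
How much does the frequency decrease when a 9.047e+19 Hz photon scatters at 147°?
5.191e+19 Hz (decrease)

Convert frequency to wavelength (c = 299792458 m/s):
λ₀ = c/f₀ = 299792458/9.047e+19 = 3.3137223e-12 m = 3.3137 pm

Calculate Compton shift:
Δλ = λ_C(1 - cos(147°)) = 4.4612 pm

Final wavelength:
λ' = λ₀ + Δλ = 3.3137 + 4.4612 = 7.7749 pm

Final frequency:
f' = c/λ' = 299792458/7.7749075e-12 = 3.8558974e+19 Hz

Frequency shift (decrease):
Δf = f₀ - f' = 9.047e+19 - 3.8558974e+19 = 5.191e+19 Hz

(Intermediate values are shown rounded; full precision is carried through to the final answer.)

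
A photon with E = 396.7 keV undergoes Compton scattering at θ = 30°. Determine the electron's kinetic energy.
37.3727 keV

By energy conservation: K_e = E_initial - E_final

First find the scattered photon energy:
Initial wavelength: λ = hc/E = 3.1254 pm
Compton shift: Δλ = λ_C(1 - cos(30°)) = 0.3251 pm
Final wavelength: λ' = 3.1254 + 0.3251 = 3.4505 pm
Final photon energy: E' = hc/λ' = 359.3273 keV

Electron kinetic energy:
K_e = E - E' = 396.7000 - 359.3273 = 37.3727 keV

(Intermediate values are shown rounded; full precision is carried through to the final answer.)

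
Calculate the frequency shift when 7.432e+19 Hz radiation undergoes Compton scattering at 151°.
3.939e+19 Hz (decrease)

Convert frequency to wavelength (c = 299792458 m/s):
λ₀ = c/f₀ = 299792458/7.432e+19 = 4.0338059e-12 m = 4.0338 pm

Calculate Compton shift:
Δλ = λ_C(1 - cos(151°)) = 4.5484 pm

Final wavelength:
λ' = λ₀ + Δλ = 4.0338 + 4.5484 = 8.5822 pm

Final frequency:
f' = c/λ' = 299792458/8.5822149e-12 = 3.4931828e+19 Hz

Frequency shift (decrease):
Δf = f₀ - f' = 7.432e+19 - 3.4931828e+19 = 3.939e+19 Hz

(Intermediate values are shown rounded; full precision is carried through to the final answer.)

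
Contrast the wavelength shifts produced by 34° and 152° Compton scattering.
152° produces the larger shift by a factor of 11.014

Calculate both shifts using Δλ = λ_C(1 - cos θ):

For θ₁ = 34°:
Δλ₁ = 2.4263 × (1 - cos(34°))
Δλ₁ = 2.4263 × 0.1710
Δλ₁ = 0.4148 pm

For θ₂ = 152°:
Δλ₂ = 2.4263 × (1 - cos(152°))
Δλ₂ = 2.4263 × 1.8829
Δλ₂ = 4.5686 pm

The 152° angle produces the larger shift.
Ratio: 4.5686/0.4148 = 11.014

(Intermediate values are shown rounded; full precision is carried through to the final answer.)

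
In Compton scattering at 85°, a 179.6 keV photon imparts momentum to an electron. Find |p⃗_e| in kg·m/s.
1.1523e-22 kg·m/s

The electron is initially at rest, so by conservation of momentum:
p⃗_e = p⃗₀ − p⃗'  (incident photon momentum minus scattered photon momentum)

Photon momentum magnitudes (p = h/λ = E/c):
λ₀ = hc/E₀ = 6.9034 pm → p₀ = h/λ₀ = 9.5983e-23 kg·m/s
Δλ = λ_C(1 − cos 85°) = 2.2148 pm
λ' = 9.1182 pm → p' = h/λ' = 7.2669e-23 kg·m/s

The scattered photon makes angle θ = 85° with the incident direction, so by the law of cosines:
|p⃗_e|² = p₀² + p'² − 2p₀p'cos θ
|p⃗_e|² = (9.5983e-23)² + (7.2669e-23)² − 2·9.5983e-23·7.2669e-23·cos(85°)
|p⃗_e| = 1.1523e-22 kg·m/s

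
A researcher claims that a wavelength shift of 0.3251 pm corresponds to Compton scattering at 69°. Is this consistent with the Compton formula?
No, inconsistent

Calculate the expected shift for θ = 69°:

Δλ_expected = λ_C(1 - cos(69°))
Δλ_expected = 2.4263 × (1 - cos(69°))
Δλ_expected = 2.4263 × 0.6416
Δλ_expected = 1.5568 pm

Given shift: 0.3251 pm
Expected shift: 1.5568 pm
Difference: 1.2317 pm

The values do not match. The given shift corresponds to θ ≈ 30.0°, not 69°.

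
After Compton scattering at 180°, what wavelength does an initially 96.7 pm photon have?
101.5526 pm

Using the Compton formula: λ' = λ + λ_C(1 − cos θ)

For θ = 180°, cos θ = -1 (exact) = -1.0000, so:
1 − cos 180° = 1 − (-1) = 2.0000

Δλ = λ_C × 2.0000 = 2.4263 × 2.0000 = 4.8526 pm

λ' = 96.7 + 4.8526 = 101.5526 pm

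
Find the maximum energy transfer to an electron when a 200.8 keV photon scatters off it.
88.3644 keV

Maximum energy transfer occurs at θ = 180° (backscattering).

Initial photon: E₀ = 200.8 keV → λ₀ = 6.1745 pm

Maximum Compton shift (at 180°):
Δλ_max = 2λ_C = 2 × 2.4263 = 4.8526 pm

Final wavelength:
λ' = 6.1745 + 4.8526 = 11.0271 pm

Minimum photon energy (maximum energy to electron):
E'_min = hc/λ' = 112.4356 keV

Maximum electron kinetic energy:
K_max = E₀ - E'_min = 200.8000 - 112.4356 = 88.3644 keV

(Intermediate values are shown rounded; full precision is carried through to the final answer.)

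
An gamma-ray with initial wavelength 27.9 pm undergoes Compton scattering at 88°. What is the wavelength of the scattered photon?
30.2416 pm

Using the Compton scattering formula:
λ' = λ + Δλ = λ + λ_C(1 - cos θ)

Given:
- Initial wavelength λ = 27.9 pm
- Scattering angle θ = 88°
- Compton wavelength λ_C ≈ 2.4263 pm

Calculate the shift:
Δλ = 2.4263 × (1 - cos(88°))
Δλ = 2.4263 × 0.9651
Δλ = 2.3416 pm

Final wavelength:
λ' = 27.9 + 2.3416 = 30.2416 pm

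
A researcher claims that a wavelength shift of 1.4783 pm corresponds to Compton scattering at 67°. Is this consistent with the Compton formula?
Yes, consistent

Calculate the expected shift for θ = 67°:

Δλ_expected = λ_C(1 - cos(67°))
Δλ_expected = 2.4263 × (1 - cos(67°))
Δλ_expected = 2.4263 × 0.6093
Δλ_expected = 1.4783 pm

Given shift: 1.4783 pm
Expected shift: 1.4783 pm
Difference: 0.0000 pm

The values match. This is consistent with Compton scattering at the stated angle.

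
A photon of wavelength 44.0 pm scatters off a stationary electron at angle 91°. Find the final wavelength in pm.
46.4687 pm

Using the Compton scattering formula:
λ' = λ + Δλ = λ + λ_C(1 - cos θ)

Given:
- Initial wavelength λ = 44.0 pm
- Scattering angle θ = 91°
- Compton wavelength λ_C ≈ 2.4263 pm

Calculate the shift:
Δλ = 2.4263 × (1 - cos(91°))
Δλ = 2.4263 × 1.0175
Δλ = 2.4687 pm

Final wavelength:
λ' = 44.0 + 2.4687 = 46.4687 pm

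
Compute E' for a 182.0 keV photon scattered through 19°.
178.5356 keV

First convert energy to wavelength:
λ = hc/E, with hc ≈ 1239.842 keV·pm (i.e. 1239.842 eV·nm)

For E = 182.0 keV = 182000 eV:
λ = 1239.842 keV·pm / 182.0 keV
λ = 6.8123 pm

Calculate the Compton shift:
Δλ = λ_C(1 - cos(19°)) = 2.4263 × 0.0545
Δλ = 0.1322 pm

Final wavelength:
λ' = 6.8123 + 0.1322 = 6.9445 pm

Final energy:
E' = hc/λ' = 1239.842 / 6.9445 = 178.5356 keV

(Intermediate values are shown rounded; full precision is carried through to the final answer.)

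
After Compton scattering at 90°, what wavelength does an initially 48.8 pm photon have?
51.2263 pm

Using the Compton formula: λ' = λ + λ_C(1 − cos θ)

For θ = 90°, cos θ = 0 (exact) = 0.0000, so:
1 − cos 90° = 1 − (0) = 1.0000

Δλ = λ_C × 1.0000 = 2.4263 × 1.0000 = 2.4263 pm

λ' = 48.8 + 2.4263 = 51.2263 pm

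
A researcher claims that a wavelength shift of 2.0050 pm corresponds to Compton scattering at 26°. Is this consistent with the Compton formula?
No, inconsistent

Calculate the expected shift for θ = 26°:

Δλ_expected = λ_C(1 - cos(26°))
Δλ_expected = 2.4263 × (1 - cos(26°))
Δλ_expected = 2.4263 × 0.1012
Δλ_expected = 0.2456 pm

Given shift: 2.0050 pm
Expected shift: 0.2456 pm
Difference: 1.7594 pm

The values do not match. The given shift corresponds to θ ≈ 80.0°, not 26°.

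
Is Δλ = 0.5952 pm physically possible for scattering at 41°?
Yes, consistent

Calculate the expected shift for θ = 41°:

Δλ_expected = λ_C(1 - cos(41°))
Δλ_expected = 2.4263 × (1 - cos(41°))
Δλ_expected = 2.4263 × 0.2453
Δλ_expected = 0.5952 pm

Given shift: 0.5952 pm
Expected shift: 0.5952 pm
Difference: 0.0000 pm

The values match. This is consistent with Compton scattering at the stated angle.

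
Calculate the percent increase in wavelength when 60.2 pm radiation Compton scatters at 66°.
2.3911%

Calculate the Compton shift:
Δλ = λ_C(1 - cos(66°))
Δλ = 2.4263 × (1 - cos(66°))
Δλ = 2.4263 × 0.5933
Δλ = 1.4394 pm

Percentage change:
(Δλ/λ₀) × 100 = (1.4394/60.2) × 100
= 2.3911%

(Intermediate values are shown rounded; full precision is carried through to the final answer.)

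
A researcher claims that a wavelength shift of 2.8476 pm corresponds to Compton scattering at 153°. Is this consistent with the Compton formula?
No, inconsistent

Calculate the expected shift for θ = 153°:

Δλ_expected = λ_C(1 - cos(153°))
Δλ_expected = 2.4263 × (1 - cos(153°))
Δλ_expected = 2.4263 × 1.8910
Δλ_expected = 4.5882 pm

Given shift: 2.8476 pm
Expected shift: 4.5882 pm
Difference: 1.7405 pm

The values do not match. The given shift corresponds to θ ≈ 100.0°, not 153°.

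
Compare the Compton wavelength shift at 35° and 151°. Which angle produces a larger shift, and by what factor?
151° produces the larger shift by a factor of 10.366

Calculate both shifts using Δλ = λ_C(1 - cos θ):

For θ₁ = 35°:
Δλ₁ = 2.4263 × (1 - cos(35°))
Δλ₁ = 2.4263 × 0.1808
Δλ₁ = 0.4388 pm

For θ₂ = 151°:
Δλ₂ = 2.4263 × (1 - cos(151°))
Δλ₂ = 2.4263 × 1.8746
Δλ₂ = 4.5484 pm

The 151° angle produces the larger shift.
Ratio: 4.5484/0.4388 = 10.366

(Intermediate values are shown rounded; full precision is carried through to the final answer.)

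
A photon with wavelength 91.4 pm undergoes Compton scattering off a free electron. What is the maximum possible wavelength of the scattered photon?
96.2526 pm (at θ = 180°)

The Compton shift is Δλ = λ_C(1 − cos θ).

Since cos θ ranges from −1 to 1, the factor (1 − cos θ) ranges from 0 to 2; the maximum shift occurs at θ = 180° (backscattering):
Δλ_max = 2λ_C = 2 × 2.4263 pm = 4.8526 pm

Maximum scattered wavelength:
λ'_max = λ₀ + Δλ_max = 91.4 + 4.8526 = 96.2526 pm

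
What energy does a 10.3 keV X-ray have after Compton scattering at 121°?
9.9948 keV

First convert energy to wavelength:
λ = hc/E, with hc ≈ 1239.842 keV·pm (i.e. 1239.842 eV·nm)

For E = 10.3 keV = 10300 eV:
λ = 1239.842 keV·pm / 10.3 keV
λ = 120.3730 pm

Calculate the Compton shift:
Δλ = λ_C(1 - cos(121°)) = 2.4263 × 1.5150
Δλ = 3.6760 pm

Final wavelength:
λ' = 120.3730 + 3.6760 = 124.0490 pm

Final energy:
E' = hc/λ' = 1239.842 / 124.0490 = 9.9948 keV

(Intermediate values are shown rounded; full precision is carried through to the final answer.)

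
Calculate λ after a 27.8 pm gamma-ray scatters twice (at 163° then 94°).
35.1422 pm

Apply Compton shift twice:

First scattering at θ₁ = 163°:
Δλ₁ = λ_C(1 - cos(163°))
Δλ₁ = 2.4263 × 1.9563
Δλ₁ = 4.7466 pm

After first scattering:
λ₁ = 27.8 + 4.7466 = 32.5466 pm

Second scattering at θ₂ = 94°:
Δλ₂ = λ_C(1 - cos(94°))
Δλ₂ = 2.4263 × 1.0698
Δλ₂ = 2.5956 pm

Final wavelength:
λ₂ = 32.5466 + 2.5956 = 35.1422 pm

Total shift: Δλ_total = 4.7466 + 2.5956 = 7.3422 pm

(Intermediate values are shown rounded; full precision is carried through to the final answer.)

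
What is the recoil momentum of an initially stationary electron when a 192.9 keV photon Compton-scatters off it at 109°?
1.4128e-22 kg·m/s

The electron is initially at rest, so by conservation of momentum:
p⃗_e = p⃗₀ − p⃗'  (incident photon momentum minus scattered photon momentum)

Photon momentum magnitudes (p = h/λ = E/c):
λ₀ = hc/E₀ = 6.4274 pm → p₀ = h/λ₀ = 1.0309e-22 kg·m/s
Δλ = λ_C(1 − cos 109°) = 3.2162 pm
λ' = 9.6436 pm → p' = h/λ' = 6.8709e-23 kg·m/s

The scattered photon makes angle θ = 109° with the incident direction, so by the law of cosines:
|p⃗_e|² = p₀² + p'² − 2p₀p'cos θ
|p⃗_e|² = (1.0309e-22)² + (6.8709e-23)² − 2·1.0309e-22·6.8709e-23·cos(109°)
|p⃗_e| = 1.4128e-22 kg·m/s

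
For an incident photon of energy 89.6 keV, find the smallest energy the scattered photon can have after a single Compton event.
66.3367 keV (at θ = 180°)

The scattered photon has minimum energy when its wavelength is maximum, i.e., when the Compton shift Δλ = λ_C(1 − cos θ) is maximum. This occurs at θ = 180° (backscattering), giving Δλ_max = 2λ_C = 4.8526 pm.

Initial wavelength: λ₀ = hc/E₀ = 13.8375 pm
Maximum final wavelength: λ'_max = λ₀ + 2λ_C = 13.8375 + 4.8526 = 18.6901 pm
Minimum final energy: E'_min = hc/λ'_max = 66.3367 keV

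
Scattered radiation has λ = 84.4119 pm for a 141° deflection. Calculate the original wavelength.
80.1000 pm

From λ' = λ + Δλ, we have λ = λ' - Δλ

First calculate the Compton shift:
Δλ = λ_C(1 - cos θ)
Δλ = 2.4263 × (1 - cos(141°))
Δλ = 2.4263 × 1.7771
Δλ = 4.3119 pm

Initial wavelength:
λ = λ' - Δλ
λ = 84.4119 - 4.3119
λ = 80.1000 pm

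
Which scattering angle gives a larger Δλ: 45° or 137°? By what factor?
137° produces the larger shift by a factor of 5.911

Calculate both shifts using Δλ = λ_C(1 - cos θ):

For θ₁ = 45°:
Δλ₁ = 2.4263 × (1 - cos(45°))
Δλ₁ = 2.4263 × 0.2929
Δλ₁ = 0.7106 pm

For θ₂ = 137°:
Δλ₂ = 2.4263 × (1 - cos(137°))
Δλ₂ = 2.4263 × 1.7314
Δλ₂ = 4.2008 pm

The 137° angle produces the larger shift.
Ratio: 4.2008/0.7106 = 5.911

(Intermediate values are shown rounded; full precision is carried through to the final answer.)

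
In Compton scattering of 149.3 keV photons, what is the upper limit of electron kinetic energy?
55.0655 keV

Maximum energy transfer occurs at θ = 180° (backscattering).

Initial photon: E₀ = 149.3 keV → λ₀ = 8.3044 pm

Maximum Compton shift (at 180°):
Δλ_max = 2λ_C = 2 × 2.4263 = 4.8526 pm

Final wavelength:
λ' = 8.3044 + 4.8526 = 13.1570 pm

Minimum photon energy (maximum energy to electron):
E'_min = hc/λ' = 94.2345 keV

Maximum electron kinetic energy:
K_max = E₀ - E'_min = 149.3000 - 94.2345 = 55.0655 keV

(Intermediate values are shown rounded; full precision is carried through to the final answer.)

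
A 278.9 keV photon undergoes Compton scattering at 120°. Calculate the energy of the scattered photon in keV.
153.3521 keV

First convert energy to wavelength:
λ = hc/E, with hc ≈ 1239.842 keV·pm (i.e. 1239.842 eV·nm)

For E = 278.9 keV = 278900 eV:
λ = 1239.842 keV·pm / 278.9 keV
λ = 4.4455 pm

Calculate the Compton shift:
Δλ = λ_C(1 - cos(120°)) = 2.4263 × 1.5000
Δλ = 3.6395 pm

Final wavelength:
λ' = 4.4455 + 3.6395 = 8.0849 pm

Final energy:
E' = hc/λ' = 1239.842 / 8.0849 = 153.3521 keV

(Intermediate values are shown rounded; full precision is carried through to the final answer.)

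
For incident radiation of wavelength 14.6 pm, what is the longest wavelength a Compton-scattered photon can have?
19.4526 pm (at θ = 180°)

The Compton shift is Δλ = λ_C(1 − cos θ).

Since cos θ ranges from −1 to 1, the factor (1 − cos θ) ranges from 0 to 2; the maximum shift occurs at θ = 180° (backscattering):
Δλ_max = 2λ_C = 2 × 2.4263 pm = 4.8526 pm

Maximum scattered wavelength:
λ'_max = λ₀ + Δλ_max = 14.6 + 4.8526 = 19.4526 pm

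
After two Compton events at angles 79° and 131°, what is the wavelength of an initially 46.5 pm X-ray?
52.4815 pm

Apply Compton shift twice:

First scattering at θ₁ = 79°:
Δλ₁ = λ_C(1 - cos(79°))
Δλ₁ = 2.4263 × 0.8092
Δλ₁ = 1.9633 pm

After first scattering:
λ₁ = 46.5 + 1.9633 = 48.4633 pm

Second scattering at θ₂ = 131°:
Δλ₂ = λ_C(1 - cos(131°))
Δλ₂ = 2.4263 × 1.6561
Δλ₂ = 4.0181 pm

Final wavelength:
λ₂ = 48.4633 + 4.0181 = 52.4815 pm

Total shift: Δλ_total = 1.9633 + 4.0181 = 5.9815 pm

(Intermediate values are shown rounded; full precision is carried through to the final answer.)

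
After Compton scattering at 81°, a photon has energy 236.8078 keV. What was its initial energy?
388.7999 keV

Convert final energy to wavelength (hc ≈ 1239.842 keV·pm):
λ' = hc/E' = 1239.842 / 236.8078 = 5.2356 pm

Calculate the Compton shift:
Δλ = λ_C(1 - cos(81°))
Δλ = 2.4263 × (1 - cos(81°))
Δλ = 2.0468 pm

Initial wavelength:
λ = λ' - Δλ = 5.2356 - 2.0468 = 3.1889 pm

Initial energy:
E = hc/λ = 1239.842 / 3.1889 = 388.7999 keV

(Intermediate values are shown rounded; full precision is carried through to the final answer.)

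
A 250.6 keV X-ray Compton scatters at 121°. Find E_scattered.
143.7757 keV

First convert energy to wavelength:
λ = hc/E, with hc ≈ 1239.842 keV·pm (i.e. 1239.842 eV·nm)

For E = 250.6 keV = 250600 eV:
λ = 1239.842 keV·pm / 250.6 keV
λ = 4.9475 pm

Calculate the Compton shift:
Δλ = λ_C(1 - cos(121°)) = 2.4263 × 1.5150
Δλ = 3.6760 pm

Final wavelength:
λ' = 4.9475 + 3.6760 = 8.6234 pm

Final energy:
E' = hc/λ' = 1239.842 / 8.6234 = 143.7757 keV

(Intermediate values are shown rounded; full precision is carried through to the final answer.)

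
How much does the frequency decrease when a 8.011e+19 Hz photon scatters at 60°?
1.961e+19 Hz (decrease)

Convert frequency to wavelength (c = 299792458 m/s):
λ₀ = c/f₀ = 299792458/8.011e+19 = 3.7422601e-12 m = 3.7423 pm

Calculate Compton shift:
Δλ = λ_C(1 - cos(60°)) = 1.2132 pm

Final wavelength:
λ' = λ₀ + Δλ = 3.7423 + 1.2132 = 4.9554 pm

Final frequency:
f' = c/λ' = 299792458/4.9554152e-12 = 6.0497949e+19 Hz

Frequency shift (decrease):
Δf = f₀ - f' = 8.011e+19 - 6.0497949e+19 = 1.961e+19 Hz

(Intermediate values are shown rounded; full precision is carried through to the final answer.)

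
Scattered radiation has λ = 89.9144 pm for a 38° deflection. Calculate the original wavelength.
89.4000 pm

From λ' = λ + Δλ, we have λ = λ' - Δλ

First calculate the Compton shift:
Δλ = λ_C(1 - cos θ)
Δλ = 2.4263 × (1 - cos(38°))
Δλ = 2.4263 × 0.2120
Δλ = 0.5144 pm

Initial wavelength:
λ = λ' - Δλ
λ = 89.9144 - 0.5144
λ = 89.4000 pm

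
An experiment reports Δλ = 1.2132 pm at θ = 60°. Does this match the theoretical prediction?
Yes, consistent

Calculate the expected shift for θ = 60°:

Δλ_expected = λ_C(1 - cos(60°))
Δλ_expected = 2.4263 × (1 - cos(60°))
Δλ_expected = 2.4263 × 0.5000
Δλ_expected = 1.2132 pm

Given shift: 1.2132 pm
Expected shift: 1.2132 pm
Difference: 0.0000 pm

The values match. This is consistent with Compton scattering at the stated angle.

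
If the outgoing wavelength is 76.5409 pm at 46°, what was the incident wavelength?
75.8000 pm

From λ' = λ + Δλ, we have λ = λ' - Δλ

First calculate the Compton shift:
Δλ = λ_C(1 - cos θ)
Δλ = 2.4263 × (1 - cos(46°))
Δλ = 2.4263 × 0.3053
Δλ = 0.7409 pm

Initial wavelength:
λ = λ' - Δλ
λ = 76.5409 - 0.7409
λ = 75.8000 pm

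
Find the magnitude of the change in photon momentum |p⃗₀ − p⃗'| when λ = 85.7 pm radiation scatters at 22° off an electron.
2.9476e-24 kg·m/s

Photon momentum magnitude is p = h/λ.

Initial momentum:
p₀ = h/λ = 6.6261e-34/8.5700e-11 = 7.7317e-24 kg·m/s

After scattering:
λ' = λ + Δλ = 85.7 + 0.1767 = 85.8767 pm
p' = h/λ' = 6.6261e-34/8.5877e-11 = 7.7158e-24 kg·m/s

Momentum is a vector; the scattered photon's direction makes angle θ = 22° with the incident direction. The magnitude of the vector change Δp⃗ = p⃗₀ − p⃗' is found from the law of cosines:
|Δp⃗|² = p₀² + p'² − 2p₀p'cos θ
|Δp⃗|² = (7.7317e-24)² + (7.7158e-24)² − 2·7.7317e-24·7.7158e-24·cos(22°)
|Δp⃗| = 2.9476e-24 kg·m/s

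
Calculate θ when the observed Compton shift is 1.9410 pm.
78.46°

From the Compton formula Δλ = λ_C(1 - cos θ), we can solve for θ:

cos θ = 1 - Δλ/λ_C

Given:
- Δλ = 1.9410 pm
- λ_C = h/(m_e·c) ≈ 2.42631024 pm

cos θ = 1 - 1.9410/2.42631024
cos θ = 1 - 0.799980
cos θ = 0.200020

θ = arccos(0.200020)
θ = 78.46°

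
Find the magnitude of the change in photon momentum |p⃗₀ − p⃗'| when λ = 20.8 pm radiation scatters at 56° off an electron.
2.9212e-23 kg·m/s

Photon momentum magnitude is p = h/λ.

Initial momentum:
p₀ = h/λ = 6.6261e-34/2.0800e-11 = 3.1856e-23 kg·m/s

After scattering:
λ' = λ + Δλ = 20.8 + 1.0695 = 21.8695 pm
p' = h/λ' = 6.6261e-34/2.1870e-11 = 3.0298e-23 kg·m/s

Momentum is a vector; the scattered photon's direction makes angle θ = 56° with the incident direction. The magnitude of the vector change Δp⃗ = p⃗₀ − p⃗' is found from the law of cosines:
|Δp⃗|² = p₀² + p'² − 2p₀p'cos θ
|Δp⃗|² = (3.1856e-23)² + (3.0298e-23)² − 2·3.1856e-23·3.0298e-23·cos(56°)
|Δp⃗| = 2.9212e-23 kg·m/s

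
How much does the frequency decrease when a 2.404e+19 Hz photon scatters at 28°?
5.353e+17 Hz (decrease)

Convert frequency to wavelength (c = 299792458 m/s):
λ₀ = c/f₀ = 299792458/2.404e+19 = 1.2470568e-11 m = 12.4706 pm

Calculate Compton shift:
Δλ = λ_C(1 - cos(28°)) = 0.2840 pm

Final wavelength:
λ' = λ₀ + Δλ = 12.4706 + 0.2840 = 12.7546 pm

Final frequency:
f' = c/λ' = 299792458/1.2754574e-11 = 2.3504703e+19 Hz

Frequency shift (decrease):
Δf = f₀ - f' = 2.404e+19 - 2.3504703e+19 = 5.353e+17 Hz

(Intermediate values are shown rounded; full precision is carried through to the final answer.)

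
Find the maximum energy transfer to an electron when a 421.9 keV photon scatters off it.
262.7690 keV

Maximum energy transfer occurs at θ = 180° (backscattering).

Initial photon: E₀ = 421.9 keV → λ₀ = 2.9387 pm

Maximum Compton shift (at 180°):
Δλ_max = 2λ_C = 2 × 2.4263 = 4.8526 pm

Final wavelength:
λ' = 2.9387 + 4.8526 = 7.7913 pm

Minimum photon energy (maximum energy to electron):
E'_min = hc/λ' = 159.1310 keV

Maximum electron kinetic energy:
K_max = E₀ - E'_min = 421.9000 - 159.1310 = 262.7690 keV

(Intermediate values are shown rounded; full precision is carried through to the final answer.)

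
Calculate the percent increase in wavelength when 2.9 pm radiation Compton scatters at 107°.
108.1274%

Calculate the Compton shift:
Δλ = λ_C(1 - cos(107°))
Δλ = 2.4263 × (1 - cos(107°))
Δλ = 2.4263 × 1.2924
Δλ = 3.1357 pm

Percentage change:
(Δλ/λ₀) × 100 = (3.1357/2.9) × 100
= 108.1274%

(Intermediate values are shown rounded; full precision is carried through to the final answer.)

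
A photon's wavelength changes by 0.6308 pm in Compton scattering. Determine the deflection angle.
42.27°

From the Compton formula Δλ = λ_C(1 - cos θ), we can solve for θ:

cos θ = 1 - Δλ/λ_C

Given:
- Δλ = 0.6308 pm
- λ_C = h/(m_e·c) ≈ 2.42631024 pm

cos θ = 1 - 0.6308/2.42631024
cos θ = 1 - 0.259983
cos θ = 0.740017

θ = arccos(0.740017)
θ = 42.27°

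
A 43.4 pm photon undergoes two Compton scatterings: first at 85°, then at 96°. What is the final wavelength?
48.2948 pm

Apply Compton shift twice:

First scattering at θ₁ = 85°:
Δλ₁ = λ_C(1 - cos(85°))
Δλ₁ = 2.4263 × 0.9128
Δλ₁ = 2.2148 pm

After first scattering:
λ₁ = 43.4 + 2.2148 = 45.6148 pm

Second scattering at θ₂ = 96°:
Δλ₂ = λ_C(1 - cos(96°))
Δλ₂ = 2.4263 × 1.1045
Δλ₂ = 2.6799 pm

Final wavelength:
λ₂ = 45.6148 + 2.6799 = 48.2948 pm

Total shift: Δλ_total = 2.2148 + 2.6799 = 4.8948 pm

(Intermediate values are shown rounded; full precision is carried through to the final answer.)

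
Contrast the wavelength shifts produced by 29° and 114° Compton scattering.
114° produces the larger shift by a factor of 11.220

Calculate both shifts using Δλ = λ_C(1 - cos θ):

For θ₁ = 29°:
Δλ₁ = 2.4263 × (1 - cos(29°))
Δλ₁ = 2.4263 × 0.1254
Δλ₁ = 0.3042 pm

For θ₂ = 114°:
Δλ₂ = 2.4263 × (1 - cos(114°))
Δλ₂ = 2.4263 × 1.4067
Δλ₂ = 3.4132 pm

The 114° angle produces the larger shift.
Ratio: 3.4132/0.3042 = 11.220

(Intermediate values are shown rounded; full precision is carried through to the final answer.)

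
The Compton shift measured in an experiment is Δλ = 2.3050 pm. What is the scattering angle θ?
87.13°

From the Compton formula Δλ = λ_C(1 - cos θ), we can solve for θ:

cos θ = 1 - Δλ/λ_C

Given:
- Δλ = 2.3050 pm
- λ_C = h/(m_e·c) ≈ 2.42631024 pm

cos θ = 1 - 2.3050/2.42631024
cos θ = 1 - 0.950002
cos θ = 0.049998

θ = arccos(0.049998)
θ = 87.13°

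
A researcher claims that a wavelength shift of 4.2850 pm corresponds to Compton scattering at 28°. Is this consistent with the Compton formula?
No, inconsistent

Calculate the expected shift for θ = 28°:

Δλ_expected = λ_C(1 - cos(28°))
Δλ_expected = 2.4263 × (1 - cos(28°))
Δλ_expected = 2.4263 × 0.1171
Δλ_expected = 0.2840 pm

Given shift: 4.2850 pm
Expected shift: 0.2840 pm
Difference: 4.0010 pm

The values do not match. The given shift corresponds to θ ≈ 140.0°, not 28°.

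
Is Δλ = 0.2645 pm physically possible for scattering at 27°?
Yes, consistent

Calculate the expected shift for θ = 27°:

Δλ_expected = λ_C(1 - cos(27°))
Δλ_expected = 2.4263 × (1 - cos(27°))
Δλ_expected = 2.4263 × 0.1090
Δλ_expected = 0.2645 pm

Given shift: 0.2645 pm
Expected shift: 0.2645 pm
Difference: 0.0000 pm

The values match. This is consistent with Compton scattering at the stated angle.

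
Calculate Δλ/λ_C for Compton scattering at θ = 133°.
1.6820 λ_C

The Compton shift formula is:
Δλ = λ_C(1 - cos θ)

Dividing both sides by λ_C:
Δλ/λ_C = 1 - cos θ

For θ = 133°:
Δλ/λ_C = 1 - cos(133°)
Δλ/λ_C = 1 - -0.6820
Δλ/λ_C = 1.6820

This means the shift is 1.6820 × λ_C = 4.0810 pm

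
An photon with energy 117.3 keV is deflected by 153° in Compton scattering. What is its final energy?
81.7945 keV

First convert energy to wavelength:
λ = hc/E, with hc ≈ 1239.842 keV·pm (i.e. 1239.842 eV·nm)

For E = 117.3 keV = 117300 eV:
λ = 1239.842 keV·pm / 117.3 keV
λ = 10.5698 pm

Calculate the Compton shift:
Δλ = λ_C(1 - cos(153°)) = 2.4263 × 1.8910
Δλ = 4.5882 pm

Final wavelength:
λ' = 10.5698 + 4.5882 = 15.1580 pm

Final energy:
E' = hc/λ' = 1239.842 / 15.1580 = 81.7945 keV

(Intermediate values are shown rounded; full precision is carried through to the final answer.)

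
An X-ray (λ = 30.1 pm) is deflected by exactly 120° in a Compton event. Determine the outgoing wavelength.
33.7395 pm

Using the Compton formula: λ' = λ + λ_C(1 − cos θ)

For θ = 120°, cos θ = -1/2 (exact) = -0.5000, so:
1 − cos 120° = 1 − (-1/2) = 1.5000

Δλ = λ_C × 1.5000 = 2.4263 × 1.5000 = 3.6395 pm

λ' = 30.1 + 3.6395 = 33.7395 pm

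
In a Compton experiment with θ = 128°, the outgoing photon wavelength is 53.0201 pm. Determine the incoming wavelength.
49.1000 pm

From λ' = λ + Δλ, we have λ = λ' - Δλ

First calculate the Compton shift:
Δλ = λ_C(1 - cos θ)
Δλ = 2.4263 × (1 - cos(128°))
Δλ = 2.4263 × 1.6157
Δλ = 3.9201 pm

Initial wavelength:
λ = λ' - Δλ
λ = 53.0201 - 3.9201
λ = 49.1000 pm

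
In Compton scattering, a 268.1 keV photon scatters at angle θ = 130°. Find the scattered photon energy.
143.9925 keV

First convert energy to wavelength:
λ = hc/E, with hc ≈ 1239.842 keV·pm (i.e. 1239.842 eV·nm)

For E = 268.1 keV = 268100 eV:
λ = 1239.842 keV·pm / 268.1 keV
λ = 4.6246 pm

Calculate the Compton shift:
Δλ = λ_C(1 - cos(130°)) = 2.4263 × 1.6428
Δλ = 3.9859 pm

Final wavelength:
λ' = 4.6246 + 3.9859 = 8.6105 pm

Final energy:
E' = hc/λ' = 1239.842 / 8.6105 = 143.9925 keV

(Intermediate values are shown rounded; full precision is carried through to the final answer.)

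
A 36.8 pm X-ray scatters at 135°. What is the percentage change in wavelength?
11.2554%

Calculate the Compton shift:
Δλ = λ_C(1 - cos(135°))
Δλ = 2.4263 × (1 - cos(135°))
Δλ = 2.4263 × 1.7071
Δλ = 4.1420 pm

Percentage change:
(Δλ/λ₀) × 100 = (4.1420/36.8) × 100
= 11.2554%

(Intermediate values are shown rounded; full precision is carried through to the final answer.)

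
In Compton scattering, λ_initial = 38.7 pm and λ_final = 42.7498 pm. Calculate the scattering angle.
132.00°

First find the wavelength shift:
Δλ = λ' - λ = 42.7498 - 38.7 = 4.0498 pm

Using Δλ = λ_C(1 - cos θ), with λ_C = h/(m_e·c) ≈ 2.42631024 pm:
cos θ = 1 - Δλ/λ_C
cos θ = 1 - 4.0498/2.42631024
cos θ = -0.669119

θ = arccos(-0.669119)
θ = 132.00°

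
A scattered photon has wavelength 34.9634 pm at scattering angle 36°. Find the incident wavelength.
34.5000 pm

From λ' = λ + Δλ, we have λ = λ' - Δλ

First calculate the Compton shift:
Δλ = λ_C(1 - cos θ)
Δλ = 2.4263 × (1 - cos(36°))
Δλ = 2.4263 × 0.1910
Δλ = 0.4634 pm

Initial wavelength:
λ = λ' - Δλ
λ = 34.9634 - 0.4634
λ = 34.5000 pm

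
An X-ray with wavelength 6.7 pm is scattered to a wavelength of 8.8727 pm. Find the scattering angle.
84.00°

First find the wavelength shift:
Δλ = λ' - λ = 8.8727 - 6.7 = 2.1727 pm

Using Δλ = λ_C(1 - cos θ), with λ_C = h/(m_e·c) ≈ 2.42631024 pm:
cos θ = 1 - Δλ/λ_C
cos θ = 1 - 2.1727/2.42631024
cos θ = 0.104525

θ = arccos(0.104525)
θ = 84.00°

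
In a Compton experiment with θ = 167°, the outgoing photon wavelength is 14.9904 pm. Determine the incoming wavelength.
10.2000 pm

From λ' = λ + Δλ, we have λ = λ' - Δλ

First calculate the Compton shift:
Δλ = λ_C(1 - cos θ)
Δλ = 2.4263 × (1 - cos(167°))
Δλ = 2.4263 × 1.9744
Δλ = 4.7904 pm

Initial wavelength:
λ = λ' - Δλ
λ = 14.9904 - 4.7904
λ = 10.2000 pm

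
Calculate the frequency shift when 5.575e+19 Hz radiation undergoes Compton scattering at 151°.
2.555e+19 Hz (decrease)

Convert frequency to wavelength (c = 299792458 m/s):
λ₀ = c/f₀ = 299792458/5.575e+19 = 5.3774432e-12 m = 5.3774 pm

Calculate Compton shift:
Δλ = λ_C(1 - cos(151°)) = 4.5484 pm

Final wavelength:
λ' = λ₀ + Δλ = 5.3774 + 4.5484 = 9.9259 pm

Final frequency:
f' = c/λ' = 299792458/9.9258522e-12 = 3.0203196e+19 Hz

Frequency shift (decrease):
Δf = f₀ - f' = 5.575e+19 - 3.0203196e+19 = 2.555e+19 Hz

(Intermediate values are shown rounded; full precision is carried through to the final answer.)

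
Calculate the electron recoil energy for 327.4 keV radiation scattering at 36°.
35.6943 keV

By energy conservation: K_e = E_initial - E_final

First find the scattered photon energy:
Initial wavelength: λ = hc/E = 3.7869 pm
Compton shift: Δλ = λ_C(1 - cos(36°)) = 0.4634 pm
Final wavelength: λ' = 3.7869 + 0.4634 = 4.2503 pm
Final photon energy: E' = hc/λ' = 291.7057 keV

Electron kinetic energy:
K_e = E - E' = 327.4000 - 291.7057 = 35.6943 keV

(Intermediate values are shown rounded; full precision is carried through to the final answer.)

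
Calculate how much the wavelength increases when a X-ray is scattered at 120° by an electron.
3.6395 pm

Using the Compton scattering formula:
Δλ = λ_C(1 - cos θ)

where λ_C = h/(m_e·c) ≈ 2.4263 pm is the Compton wavelength of an electron.

For θ = 120°:
cos(120°) = -0.5000
1 - cos(120°) = 1.5000

Δλ = 2.4263 × 1.5000
Δλ = 3.6395 pm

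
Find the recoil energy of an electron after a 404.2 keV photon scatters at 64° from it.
124.3312 keV

By energy conservation: K_e = E_initial - E_final

First find the scattered photon energy:
Initial wavelength: λ = hc/E = 3.0674 pm
Compton shift: Δλ = λ_C(1 - cos(64°)) = 1.3627 pm
Final wavelength: λ' = 3.0674 + 1.3627 = 4.4301 pm
Final photon energy: E' = hc/λ' = 279.8688 keV

Electron kinetic energy:
K_e = E - E' = 404.2000 - 279.8688 = 124.3312 keV

(Intermediate values are shown rounded; full precision is carried through to the final answer.)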